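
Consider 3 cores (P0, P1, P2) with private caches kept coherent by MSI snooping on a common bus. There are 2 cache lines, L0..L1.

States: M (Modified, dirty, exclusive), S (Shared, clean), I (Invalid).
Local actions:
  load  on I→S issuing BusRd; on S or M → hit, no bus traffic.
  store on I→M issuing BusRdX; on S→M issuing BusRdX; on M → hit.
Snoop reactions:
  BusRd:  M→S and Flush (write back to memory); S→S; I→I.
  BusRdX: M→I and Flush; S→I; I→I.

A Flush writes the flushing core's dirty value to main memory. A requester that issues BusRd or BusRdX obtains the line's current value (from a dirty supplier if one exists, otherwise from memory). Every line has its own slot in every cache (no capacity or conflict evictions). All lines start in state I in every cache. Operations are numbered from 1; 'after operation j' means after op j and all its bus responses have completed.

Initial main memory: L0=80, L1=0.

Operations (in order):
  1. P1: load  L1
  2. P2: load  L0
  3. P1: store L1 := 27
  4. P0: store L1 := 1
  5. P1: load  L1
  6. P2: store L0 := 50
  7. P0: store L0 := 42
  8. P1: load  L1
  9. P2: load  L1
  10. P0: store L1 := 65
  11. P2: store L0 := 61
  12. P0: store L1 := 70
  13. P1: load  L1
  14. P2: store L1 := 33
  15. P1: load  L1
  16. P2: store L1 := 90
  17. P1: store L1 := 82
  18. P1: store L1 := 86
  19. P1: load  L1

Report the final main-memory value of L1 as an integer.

memory[L1] = 90

step 1: P1: load  L1  ⟶  ISI  (L1)  txn=BusRd  M[L1]=0
step 2: P2: load  L0  ⟶  IIS  (L0)  txn=BusRd  M[L0]=80
step 3: P1: store L1 := 27  ⟶  IMI  (L1)  txn=BusRdX  M[L1]=0
step 4: P0: store L1 := 1  ⟶  MII  (L1)  txn=BusRdX+Flush  M[L1]=27
step 5: P1: load  L1  ⟶  SSI  (L1)  txn=BusRd+Flush  M[L1]=1
step 6: P2: store L0 := 50  ⟶  IIM  (L0)  txn=BusRdX  M[L0]=80
step 7: P0: store L0 := 42  ⟶  MII  (L0)  txn=BusRdX+Flush  M[L0]=50
step 8: P1: load  L1  ⟶  SSI  (L1)  txn=∅  M[L1]=1
step 9: P2: load  L1  ⟶  SSS  (L1)  txn=BusRd  M[L1]=1
step 10: P0: store L1 := 65  ⟶  MII  (L1)  txn=BusRdX  M[L1]=1
step 11: P2: store L0 := 61  ⟶  IIM  (L0)  txn=BusRdX+Flush  M[L0]=42
step 12: P0: store L1 := 70  ⟶  MII  (L1)  txn=∅  M[L1]=1
step 13: P1: load  L1  ⟶  SSI  (L1)  txn=BusRd+Flush  M[L1]=70
step 14: P2: store L1 := 33  ⟶  IIM  (L1)  txn=BusRdX  M[L1]=70
step 15: P1: load  L1  ⟶  ISS  (L1)  txn=BusRd+Flush  M[L1]=33
step 16: P2: store L1 := 90  ⟶  IIM  (L1)  txn=BusRdX  M[L1]=33
step 17: P1: store L1 := 82  ⟶  IMI  (L1)  txn=BusRdX+Flush  M[L1]=90
step 18: P1: store L1 := 86  ⟶  IMI  (L1)  txn=∅  M[L1]=90
step 19: P1: load  L1  ⟶  IMI  (L1)  txn=∅  M[L1]=90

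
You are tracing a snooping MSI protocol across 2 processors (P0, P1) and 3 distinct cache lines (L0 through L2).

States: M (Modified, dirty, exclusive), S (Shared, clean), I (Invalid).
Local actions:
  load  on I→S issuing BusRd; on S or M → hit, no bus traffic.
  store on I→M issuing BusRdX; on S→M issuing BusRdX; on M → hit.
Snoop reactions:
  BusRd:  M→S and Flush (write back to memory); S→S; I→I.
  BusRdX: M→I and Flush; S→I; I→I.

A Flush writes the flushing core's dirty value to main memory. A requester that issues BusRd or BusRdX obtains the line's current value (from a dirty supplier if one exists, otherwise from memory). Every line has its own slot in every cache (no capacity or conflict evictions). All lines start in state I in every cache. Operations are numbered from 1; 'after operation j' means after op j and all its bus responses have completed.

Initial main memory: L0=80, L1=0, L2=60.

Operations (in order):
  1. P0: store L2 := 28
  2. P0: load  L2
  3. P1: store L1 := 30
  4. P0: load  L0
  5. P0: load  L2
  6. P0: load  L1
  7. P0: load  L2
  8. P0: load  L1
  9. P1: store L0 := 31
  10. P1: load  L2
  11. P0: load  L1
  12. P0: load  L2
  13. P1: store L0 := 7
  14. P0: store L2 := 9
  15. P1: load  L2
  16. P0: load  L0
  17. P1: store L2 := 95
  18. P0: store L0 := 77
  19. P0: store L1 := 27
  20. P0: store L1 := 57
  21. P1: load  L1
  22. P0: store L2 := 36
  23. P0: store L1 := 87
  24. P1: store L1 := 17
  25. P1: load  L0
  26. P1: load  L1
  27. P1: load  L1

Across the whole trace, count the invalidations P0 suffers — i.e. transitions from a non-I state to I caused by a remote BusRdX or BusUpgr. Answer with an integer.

[1] P0: store L2 := 28 | P0:M(28), P1:I | bus: BusRdX
[2] P0: load  L2 | P0:M(28), P1:I | bus: none
[3] P1: store L1 := 30 | P0:I, P1:M(30) | bus: BusRdX
[4] P0: load  L0 | P0:S(80), P1:I | bus: BusRd
[5] P0: load  L2 | P0:M(28), P1:I | bus: none
[6] P0: load  L1 | P0:S(30), P1:S(30) | bus: BusRd,Flush
[7] P0: load  L2 | P0:M(28), P1:I | bus: none
[8] P0: load  L1 | P0:S(30), P1:S(30) | bus: none
[9] P1: store L0 := 31 | P0:I, P1:M(31) | bus: BusRdX
[10] P1: load  L2 | P0:S(28), P1:S(28) | bus: BusRd,Flush
[11] P0: load  L1 | P0:S(30), P1:S(30) | bus: none
[12] P0: load  L2 | P0:S(28), P1:S(28) | bus: none
[13] P1: store L0 := 7 | P0:I, P1:M(7) | bus: none
[14] P0: store L2 := 9 | P0:M(9), P1:I | bus: BusRdX
[15] P1: load  L2 | P0:S(9), P1:S(9) | bus: BusRd,Flush
[16] P0: load  L0 | P0:S(7), P1:S(7) | bus: BusRd,Flush
[17] P1: store L2 := 95 | P0:I, P1:M(95) | bus: BusRdX
[18] P0: store L0 := 77 | P0:M(77), P1:I | bus: BusRdX
[19] P0: store L1 := 27 | P0:M(27), P1:I | bus: BusRdX
[20] P0: store L1 := 57 | P0:M(57), P1:I | bus: none
[21] P1: load  L1 | P0:S(57), P1:S(57) | bus: BusRd,Flush
[22] P0: store L2 := 36 | P0:M(36), P1:I | bus: BusRdX,Flush
[23] P0: store L1 := 87 | P0:M(87), P1:I | bus: BusRdX
[24] P1: store L1 := 17 | P0:I, P1:M(17) | bus: BusRdX,Flush
[25] P1: load  L0 | P0:S(77), P1:S(77) | bus: BusRd,Flush
[26] P1: load  L1 | P0:I, P1:M(17) | bus: none
[27] P1: load  L1 | P0:I, P1:M(17) | bus: none

invalidations = 3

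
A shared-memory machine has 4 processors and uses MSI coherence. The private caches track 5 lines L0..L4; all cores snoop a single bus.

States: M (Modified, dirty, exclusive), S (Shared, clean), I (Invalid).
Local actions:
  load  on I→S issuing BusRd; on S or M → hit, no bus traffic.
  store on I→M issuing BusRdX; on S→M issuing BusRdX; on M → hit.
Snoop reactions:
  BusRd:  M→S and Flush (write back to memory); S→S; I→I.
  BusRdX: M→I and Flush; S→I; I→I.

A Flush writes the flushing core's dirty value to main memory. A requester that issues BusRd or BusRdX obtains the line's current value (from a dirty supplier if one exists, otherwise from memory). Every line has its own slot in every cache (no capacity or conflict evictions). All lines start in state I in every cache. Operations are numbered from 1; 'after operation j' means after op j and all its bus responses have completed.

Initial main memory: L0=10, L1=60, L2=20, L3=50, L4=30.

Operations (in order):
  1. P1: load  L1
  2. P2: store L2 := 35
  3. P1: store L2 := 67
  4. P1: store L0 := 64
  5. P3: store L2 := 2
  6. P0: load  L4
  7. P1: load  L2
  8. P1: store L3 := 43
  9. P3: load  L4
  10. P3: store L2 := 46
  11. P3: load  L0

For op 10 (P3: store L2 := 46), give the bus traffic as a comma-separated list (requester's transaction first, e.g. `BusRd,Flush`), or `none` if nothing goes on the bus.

[1] P1: load  L1 | P0:I, P1:S(60), P2:I, P3:I | bus: BusRd
[2] P2: store L2 := 35 | P0:I, P1:I, P2:M(35), P3:I | bus: BusRdX
[3] P1: store L2 := 67 | P0:I, P1:M(67), P2:I, P3:I | bus: BusRdX,Flush
[4] P1: store L0 := 64 | P0:I, P1:M(64), P2:I, P3:I | bus: BusRdX
[5] P3: store L2 := 2 | P0:I, P1:I, P2:I, P3:M(2) | bus: BusRdX,Flush
[6] P0: load  L4 | P0:S(30), P1:I, P2:I, P3:I | bus: BusRd
[7] P1: load  L2 | P0:I, P1:S(2), P2:I, P3:S(2) | bus: BusRd,Flush
[8] P1: store L3 := 43 | P0:I, P1:M(43), P2:I, P3:I | bus: BusRdX
[9] P3: load  L4 | P0:S(30), P1:I, P2:I, P3:S(30) | bus: BusRd
[10] P3: store L2 := 46 | P0:I, P1:I, P2:I, P3:M(46) | bus: BusRdX
[11] P3: load  L0 | P0:I, P1:S(64), P2:I, P3:S(64) | bus: BusRd,Flush

bus = BusRdX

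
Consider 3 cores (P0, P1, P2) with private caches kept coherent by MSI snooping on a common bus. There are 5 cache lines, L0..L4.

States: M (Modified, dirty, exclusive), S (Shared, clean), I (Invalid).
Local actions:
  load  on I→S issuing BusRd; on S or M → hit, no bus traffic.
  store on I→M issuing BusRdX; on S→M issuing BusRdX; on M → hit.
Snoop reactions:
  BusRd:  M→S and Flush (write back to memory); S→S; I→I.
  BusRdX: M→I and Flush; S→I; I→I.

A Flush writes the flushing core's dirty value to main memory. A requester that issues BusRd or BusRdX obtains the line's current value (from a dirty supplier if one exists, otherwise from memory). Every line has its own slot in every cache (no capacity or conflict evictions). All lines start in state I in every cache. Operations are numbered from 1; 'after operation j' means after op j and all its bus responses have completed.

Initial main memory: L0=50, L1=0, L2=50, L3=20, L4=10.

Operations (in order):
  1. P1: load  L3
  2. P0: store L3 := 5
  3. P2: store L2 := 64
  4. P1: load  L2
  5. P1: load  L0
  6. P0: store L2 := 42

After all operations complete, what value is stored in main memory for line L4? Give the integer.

1. P1: load  L3  bus=[BusRd]  L3: P0=I P1=S P2=I  mem[L3]=20
2. P0: store L3 := 5  bus=[BusRdX]  L3: P0=M P1=I P2=I  mem[L3]=20
3. P2: store L2 := 64  bus=[BusRdX]  L2: P0=I P1=I P2=M  mem[L2]=50
4. P1: load  L2  bus=[BusRd,Flush]  L2: P0=I P1=S P2=S  mem[L2]=64
5. P1: load  L0  bus=[BusRd]  L0: P0=I P1=S P2=I  mem[L0]=50
6. P0: store L2 := 42  bus=[BusRdX]  L2: P0=M P1=I P2=I  mem[L2]=64

memory[L4] = 10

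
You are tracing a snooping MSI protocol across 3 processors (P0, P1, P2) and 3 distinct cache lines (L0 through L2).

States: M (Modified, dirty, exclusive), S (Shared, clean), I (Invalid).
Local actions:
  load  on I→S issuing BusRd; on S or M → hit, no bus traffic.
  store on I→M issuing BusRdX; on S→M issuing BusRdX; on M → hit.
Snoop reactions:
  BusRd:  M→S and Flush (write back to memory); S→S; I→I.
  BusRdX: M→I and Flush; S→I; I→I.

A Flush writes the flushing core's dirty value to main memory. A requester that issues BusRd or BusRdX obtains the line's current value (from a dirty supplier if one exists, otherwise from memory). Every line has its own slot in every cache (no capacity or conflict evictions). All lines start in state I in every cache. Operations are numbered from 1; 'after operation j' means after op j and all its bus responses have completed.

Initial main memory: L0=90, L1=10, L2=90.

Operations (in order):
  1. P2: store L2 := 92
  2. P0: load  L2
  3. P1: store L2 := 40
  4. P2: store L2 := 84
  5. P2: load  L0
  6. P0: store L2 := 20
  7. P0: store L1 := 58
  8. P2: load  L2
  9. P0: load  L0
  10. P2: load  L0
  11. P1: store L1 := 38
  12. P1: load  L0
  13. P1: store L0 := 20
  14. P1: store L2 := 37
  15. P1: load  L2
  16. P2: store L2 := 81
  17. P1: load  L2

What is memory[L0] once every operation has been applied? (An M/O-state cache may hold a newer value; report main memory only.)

memory[L0] = 90

  op1 P2: store L2 := 92 → I/I/M on L2; bus BusRdX; mem=90
  op2 P0: load  L2 → S/I/S on L2; bus BusRd Flush; mem=92
  op3 P1: store L2 := 40 → I/M/I on L2; bus BusRdX; mem=92
  op4 P2: store L2 := 84 → I/I/M on L2; bus BusRdX Flush; mem=40
  op5 P2: load  L0 → I/I/S on L0; bus BusRd; mem=90
  op6 P0: store L2 := 20 → M/I/I on L2; bus BusRdX Flush; mem=84
  op7 P0: store L1 := 58 → M/I/I on L1; bus BusRdX; mem=10
  op8 P2: load  L2 → S/I/S on L2; bus BusRd Flush; mem=20
  op9 P0: load  L0 → S/I/S on L0; bus BusRd; mem=90
  op10 P2: load  L0 → S/I/S on L0; bus (none); mem=90
  op11 P1: store L1 := 38 → I/M/I on L1; bus BusRdX Flush; mem=58
  op12 P1: load  L0 → S/S/S on L0; bus BusRd; mem=90
  op13 P1: store L0 := 20 → I/M/I on L0; bus BusRdX; mem=90
  op14 P1: store L2 := 37 → I/M/I on L2; bus BusRdX; mem=20
  op15 P1: load  L2 → I/M/I on L2; bus (none); mem=20
  op16 P2: store L2 := 81 → I/I/M on L2; bus BusRdX Flush; mem=37
  op17 P1: load  L2 → I/S/S on L2; bus BusRd Flush; mem=81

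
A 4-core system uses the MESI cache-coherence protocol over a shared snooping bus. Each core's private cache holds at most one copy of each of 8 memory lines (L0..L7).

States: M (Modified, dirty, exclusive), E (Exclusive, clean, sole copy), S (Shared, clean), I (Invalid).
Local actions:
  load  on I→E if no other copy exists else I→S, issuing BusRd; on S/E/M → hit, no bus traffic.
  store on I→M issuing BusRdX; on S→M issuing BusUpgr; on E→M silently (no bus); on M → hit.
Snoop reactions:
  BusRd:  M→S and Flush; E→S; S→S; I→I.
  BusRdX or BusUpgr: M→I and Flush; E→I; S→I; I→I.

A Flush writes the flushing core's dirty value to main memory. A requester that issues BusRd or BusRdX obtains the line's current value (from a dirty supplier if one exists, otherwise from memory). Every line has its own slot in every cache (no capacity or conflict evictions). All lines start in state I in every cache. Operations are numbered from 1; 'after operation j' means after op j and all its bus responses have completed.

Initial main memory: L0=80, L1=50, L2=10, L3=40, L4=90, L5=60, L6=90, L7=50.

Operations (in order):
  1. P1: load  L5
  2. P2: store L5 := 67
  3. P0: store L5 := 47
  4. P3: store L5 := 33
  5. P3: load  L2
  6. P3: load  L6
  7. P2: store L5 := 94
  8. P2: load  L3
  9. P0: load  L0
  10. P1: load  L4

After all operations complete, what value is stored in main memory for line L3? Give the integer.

1. P1: load  L5  bus=[BusRd]  L5: P0=I P1=E P2=I P3=I  mem[L5]=60
2. P2: store L5 := 67  bus=[BusRdX]  L5: P0=I P1=I P2=M P3=I  mem[L5]=60
3. P0: store L5 := 47  bus=[BusRdX,Flush]  L5: P0=M P1=I P2=I P3=I  mem[L5]=67
4. P3: store L5 := 33  bus=[BusRdX,Flush]  L5: P0=I P1=I P2=I P3=M  mem[L5]=47
5. P3: load  L2  bus=[BusRd]  L2: P0=I P1=I P2=I P3=E  mem[L2]=10
6. P3: load  L6  bus=[BusRd]  L6: P0=I P1=I P2=I P3=E  mem[L6]=90
7. P2: store L5 := 94  bus=[BusRdX,Flush]  L5: P0=I P1=I P2=M P3=I  mem[L5]=33
8. P2: load  L3  bus=[BusRd]  L3: P0=I P1=I P2=E P3=I  mem[L3]=40
9. P0: load  L0  bus=[BusRd]  L0: P0=E P1=I P2=I P3=I  mem[L0]=80
10. P1: load  L4  bus=[BusRd]  L4: P0=I P1=E P2=I P3=I  mem[L4]=90

memory[L3] = 40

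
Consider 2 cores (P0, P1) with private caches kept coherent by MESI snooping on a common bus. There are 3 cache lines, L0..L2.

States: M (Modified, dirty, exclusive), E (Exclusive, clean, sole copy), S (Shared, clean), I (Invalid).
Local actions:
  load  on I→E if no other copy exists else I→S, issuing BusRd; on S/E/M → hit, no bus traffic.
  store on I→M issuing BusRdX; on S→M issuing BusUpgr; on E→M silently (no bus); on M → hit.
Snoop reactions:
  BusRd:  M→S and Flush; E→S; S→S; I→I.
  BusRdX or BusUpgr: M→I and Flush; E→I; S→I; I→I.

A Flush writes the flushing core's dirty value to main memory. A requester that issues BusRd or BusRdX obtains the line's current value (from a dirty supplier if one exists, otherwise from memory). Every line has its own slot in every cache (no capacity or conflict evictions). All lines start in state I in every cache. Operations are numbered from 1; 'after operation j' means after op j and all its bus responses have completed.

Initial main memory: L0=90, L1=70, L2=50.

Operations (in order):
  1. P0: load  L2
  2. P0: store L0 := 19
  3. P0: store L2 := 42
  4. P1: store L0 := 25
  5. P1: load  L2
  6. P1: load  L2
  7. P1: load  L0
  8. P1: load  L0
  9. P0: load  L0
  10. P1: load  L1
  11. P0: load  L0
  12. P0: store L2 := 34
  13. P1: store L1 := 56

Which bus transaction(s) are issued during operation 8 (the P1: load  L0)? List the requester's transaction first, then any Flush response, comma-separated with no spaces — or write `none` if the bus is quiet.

bus = none

1. P0: load  L2  bus=[BusRd]  L2: P0=E P1=I  mem[L2]=50
2. P0: store L0 := 19  bus=[BusRdX]  L0: P0=M P1=I  mem[L0]=90
3. P0: store L2 := 42  bus=[-]  L2: P0=M P1=I  mem[L2]=50
4. P1: store L0 := 25  bus=[BusRdX,Flush]  L0: P0=I P1=M  mem[L0]=19
5. P1: load  L2  bus=[BusRd,Flush]  L2: P0=S P1=S  mem[L2]=42
6. P1: load  L2  bus=[-]  L2: P0=S P1=S  mem[L2]=42
7. P1: load  L0  bus=[-]  L0: P0=I P1=M  mem[L0]=19
8. P1: load  L0  bus=[-]  L0: P0=I P1=M  mem[L0]=19
9. P0: load  L0  bus=[BusRd,Flush]  L0: P0=S P1=S  mem[L0]=25
10. P1: load  L1  bus=[BusRd]  L1: P0=I P1=E  mem[L1]=70
11. P0: load  L0  bus=[-]  L0: P0=S P1=S  mem[L0]=25
12. P0: store L2 := 34  bus=[BusUpgr]  L2: P0=M P1=I  mem[L2]=42
13. P1: store L1 := 56  bus=[-]  L1: P0=I P1=M  mem[L1]=70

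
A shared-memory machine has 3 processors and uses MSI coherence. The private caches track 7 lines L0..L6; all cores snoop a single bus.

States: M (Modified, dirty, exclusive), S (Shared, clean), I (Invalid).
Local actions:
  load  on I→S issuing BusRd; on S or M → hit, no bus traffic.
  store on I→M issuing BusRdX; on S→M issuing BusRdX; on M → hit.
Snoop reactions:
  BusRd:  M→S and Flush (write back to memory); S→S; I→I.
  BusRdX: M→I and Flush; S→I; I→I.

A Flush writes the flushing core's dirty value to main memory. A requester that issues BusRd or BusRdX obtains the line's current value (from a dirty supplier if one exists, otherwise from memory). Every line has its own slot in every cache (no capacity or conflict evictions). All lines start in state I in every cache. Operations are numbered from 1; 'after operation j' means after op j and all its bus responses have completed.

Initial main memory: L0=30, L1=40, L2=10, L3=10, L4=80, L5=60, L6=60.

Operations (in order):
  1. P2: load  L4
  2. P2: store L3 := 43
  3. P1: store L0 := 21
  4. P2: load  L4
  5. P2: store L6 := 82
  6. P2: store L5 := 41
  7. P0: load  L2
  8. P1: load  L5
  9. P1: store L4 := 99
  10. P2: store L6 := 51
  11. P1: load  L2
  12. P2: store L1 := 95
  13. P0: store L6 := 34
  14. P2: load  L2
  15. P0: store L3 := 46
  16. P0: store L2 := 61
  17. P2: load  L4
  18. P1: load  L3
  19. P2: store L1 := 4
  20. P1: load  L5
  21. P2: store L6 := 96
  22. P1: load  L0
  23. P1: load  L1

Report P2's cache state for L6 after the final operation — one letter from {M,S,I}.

state = M

step 1: P2: load  L4  ⟶  IIS  (L4)  txn=BusRd  M[L4]=80
step 2: P2: store L3 := 43  ⟶  IIM  (L3)  txn=BusRdX  M[L3]=10
step 3: P1: store L0 := 21  ⟶  IMI  (L0)  txn=BusRdX  M[L0]=30
step 4: P2: load  L4  ⟶  IIS  (L4)  txn=∅  M[L4]=80
step 5: P2: store L6 := 82  ⟶  IIM  (L6)  txn=BusRdX  M[L6]=60
step 6: P2: store L5 := 41  ⟶  IIM  (L5)  txn=BusRdX  M[L5]=60
step 7: P0: load  L2  ⟶  SII  (L2)  txn=BusRd  M[L2]=10
step 8: P1: load  L5  ⟶  ISS  (L5)  txn=BusRd+Flush  M[L5]=41
step 9: P1: store L4 := 99  ⟶  IMI  (L4)  txn=BusRdX  M[L4]=80
step 10: P2: store L6 := 51  ⟶  IIM  (L6)  txn=∅  M[L6]=60
step 11: P1: load  L2  ⟶  SSI  (L2)  txn=BusRd  M[L2]=10
step 12: P2: store L1 := 95  ⟶  IIM  (L1)  txn=BusRdX  M[L1]=40
step 13: P0: store L6 := 34  ⟶  MII  (L6)  txn=BusRdX+Flush  M[L6]=51
step 14: P2: load  L2  ⟶  SSS  (L2)  txn=BusRd  M[L2]=10
step 15: P0: store L3 := 46  ⟶  MII  (L3)  txn=BusRdX+Flush  M[L3]=43
step 16: P0: store L2 := 61  ⟶  MII  (L2)  txn=BusRdX  M[L2]=10
step 17: P2: load  L4  ⟶  ISS  (L4)  txn=BusRd+Flush  M[L4]=99
step 18: P1: load  L3  ⟶  SSI  (L3)  txn=BusRd+Flush  M[L3]=46
step 19: P2: store L1 := 4  ⟶  IIM  (L1)  txn=∅  M[L1]=40
step 20: P1: load  L5  ⟶  ISS  (L5)  txn=∅  M[L5]=41
step 21: P2: store L6 := 96  ⟶  IIM  (L6)  txn=BusRdX+Flush  M[L6]=34
step 22: P1: load  L0  ⟶  IMI  (L0)  txn=∅  M[L0]=30
step 23: P1: load  L1  ⟶  ISS  (L1)  txn=BusRd+Flush  M[L1]=4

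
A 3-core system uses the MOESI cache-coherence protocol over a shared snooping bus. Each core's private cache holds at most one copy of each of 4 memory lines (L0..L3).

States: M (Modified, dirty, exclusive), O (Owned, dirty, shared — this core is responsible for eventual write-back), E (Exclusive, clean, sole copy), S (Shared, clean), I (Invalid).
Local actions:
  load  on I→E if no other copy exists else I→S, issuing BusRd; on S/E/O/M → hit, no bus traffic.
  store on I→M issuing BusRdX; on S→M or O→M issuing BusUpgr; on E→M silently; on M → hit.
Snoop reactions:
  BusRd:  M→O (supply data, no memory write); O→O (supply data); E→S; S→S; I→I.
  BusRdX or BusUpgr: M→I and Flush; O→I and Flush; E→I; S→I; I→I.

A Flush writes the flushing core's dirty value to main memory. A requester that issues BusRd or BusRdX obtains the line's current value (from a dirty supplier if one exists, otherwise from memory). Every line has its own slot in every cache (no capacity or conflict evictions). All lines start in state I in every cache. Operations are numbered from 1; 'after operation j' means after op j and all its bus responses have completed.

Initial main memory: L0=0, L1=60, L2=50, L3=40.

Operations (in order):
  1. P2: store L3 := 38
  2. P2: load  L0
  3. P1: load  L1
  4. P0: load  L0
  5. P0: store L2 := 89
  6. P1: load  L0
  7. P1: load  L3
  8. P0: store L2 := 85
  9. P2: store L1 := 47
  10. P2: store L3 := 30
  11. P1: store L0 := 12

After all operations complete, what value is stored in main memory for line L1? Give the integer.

memory[L1] = 60

  op1 P2: store L3 := 38 → I/I/M on L3; bus BusRdX; mem=40
  op2 P2: load  L0 → I/I/E on L0; bus BusRd; mem=0
  op3 P1: load  L1 → I/E/I on L1; bus BusRd; mem=60
  op4 P0: load  L0 → S/I/S on L0; bus BusRd; mem=0
  op5 P0: store L2 := 89 → M/I/I on L2; bus BusRdX; mem=50
  op6 P1: load  L0 → S/S/S on L0; bus BusRd; mem=0
  op7 P1: load  L3 → I/S/O on L3; bus BusRd; mem=40
  op8 P0: store L2 := 85 → M/I/I on L2; bus (none); mem=50
  op9 P2: store L1 := 47 → I/I/M on L1; bus BusRdX; mem=60
  op10 P2: store L3 := 30 → I/I/M on L3; bus BusUpgr; mem=40
  op11 P1: store L0 := 12 → I/M/I on L0; bus BusUpgr; mem=0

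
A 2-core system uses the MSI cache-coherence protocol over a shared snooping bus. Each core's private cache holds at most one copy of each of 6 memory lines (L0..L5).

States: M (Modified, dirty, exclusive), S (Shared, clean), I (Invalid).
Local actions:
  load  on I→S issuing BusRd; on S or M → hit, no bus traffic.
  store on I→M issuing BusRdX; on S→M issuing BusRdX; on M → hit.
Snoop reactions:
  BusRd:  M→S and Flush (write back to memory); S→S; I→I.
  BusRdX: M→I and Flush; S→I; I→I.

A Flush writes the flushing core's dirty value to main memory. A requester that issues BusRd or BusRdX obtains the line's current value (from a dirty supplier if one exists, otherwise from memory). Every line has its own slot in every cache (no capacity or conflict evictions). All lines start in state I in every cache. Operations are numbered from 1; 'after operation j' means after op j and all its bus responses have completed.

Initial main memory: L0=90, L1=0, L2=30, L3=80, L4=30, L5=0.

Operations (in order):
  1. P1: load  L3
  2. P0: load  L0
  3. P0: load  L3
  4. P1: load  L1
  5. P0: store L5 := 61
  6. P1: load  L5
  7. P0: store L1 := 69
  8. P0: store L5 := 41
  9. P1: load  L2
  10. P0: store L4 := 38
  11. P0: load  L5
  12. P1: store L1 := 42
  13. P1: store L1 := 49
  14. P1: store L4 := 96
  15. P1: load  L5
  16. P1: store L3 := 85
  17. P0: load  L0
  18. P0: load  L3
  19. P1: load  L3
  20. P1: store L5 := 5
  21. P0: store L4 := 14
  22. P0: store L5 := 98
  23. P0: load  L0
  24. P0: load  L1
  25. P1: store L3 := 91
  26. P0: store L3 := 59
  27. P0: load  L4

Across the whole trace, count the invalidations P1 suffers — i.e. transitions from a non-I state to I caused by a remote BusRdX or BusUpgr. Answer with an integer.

step 1: P1: load  L3  ⟶  IS  (L3)  txn=BusRd  M[L3]=80
step 2: P0: load  L0  ⟶  SI  (L0)  txn=BusRd  M[L0]=90
step 3: P0: load  L3  ⟶  SS  (L3)  txn=BusRd  M[L3]=80
step 4: P1: load  L1  ⟶  IS  (L1)  txn=BusRd  M[L1]=0
step 5: P0: store L5 := 61  ⟶  MI  (L5)  txn=BusRdX  M[L5]=0
step 6: P1: load  L5  ⟶  SS  (L5)  txn=BusRd+Flush  M[L5]=61
step 7: P0: store L1 := 69  ⟶  MI  (L1)  txn=BusRdX  M[L1]=0
step 8: P0: store L5 := 41  ⟶  MI  (L5)  txn=BusRdX  M[L5]=61
step 9: P1: load  L2  ⟶  IS  (L2)  txn=BusRd  M[L2]=30
step 10: P0: store L4 := 38  ⟶  MI  (L4)  txn=BusRdX  M[L4]=30
step 11: P0: load  L5  ⟶  MI  (L5)  txn=∅  M[L5]=61
step 12: P1: store L1 := 42  ⟶  IM  (L1)  txn=BusRdX+Flush  M[L1]=69
step 13: P1: store L1 := 49  ⟶  IM  (L1)  txn=∅  M[L1]=69
step 14: P1: store L4 := 96  ⟶  IM  (L4)  txn=BusRdX+Flush  M[L4]=38
step 15: P1: load  L5  ⟶  SS  (L5)  txn=BusRd+Flush  M[L5]=41
step 16: P1: store L3 := 85  ⟶  IM  (L3)  txn=BusRdX  M[L3]=80
step 17: P0: load  L0  ⟶  SI  (L0)  txn=∅  M[L0]=90
step 18: P0: load  L3  ⟶  SS  (L3)  txn=BusRd+Flush  M[L3]=85
step 19: P1: load  L3  ⟶  SS  (L3)  txn=∅  M[L3]=85
step 20: P1: store L5 := 5  ⟶  IM  (L5)  txn=BusRdX  M[L5]=41
step 21: P0: store L4 := 14  ⟶  MI  (L4)  txn=BusRdX+Flush  M[L4]=96
step 22: P0: store L5 := 98  ⟶  MI  (L5)  txn=BusRdX+Flush  M[L5]=5
step 23: P0: load  L0  ⟶  SI  (L0)  txn=∅  M[L0]=90
step 24: P0: load  L1  ⟶  SS  (L1)  txn=BusRd+Flush  M[L1]=49
step 25: P1: store L3 := 91  ⟶  IM  (L3)  txn=BusRdX  M[L3]=85
step 26: P0: store L3 := 59  ⟶  MI  (L3)  txn=BusRdX+Flush  M[L3]=91
step 27: P0: load  L4  ⟶  MI  (L4)  txn=∅  M[L4]=96

invalidations = 5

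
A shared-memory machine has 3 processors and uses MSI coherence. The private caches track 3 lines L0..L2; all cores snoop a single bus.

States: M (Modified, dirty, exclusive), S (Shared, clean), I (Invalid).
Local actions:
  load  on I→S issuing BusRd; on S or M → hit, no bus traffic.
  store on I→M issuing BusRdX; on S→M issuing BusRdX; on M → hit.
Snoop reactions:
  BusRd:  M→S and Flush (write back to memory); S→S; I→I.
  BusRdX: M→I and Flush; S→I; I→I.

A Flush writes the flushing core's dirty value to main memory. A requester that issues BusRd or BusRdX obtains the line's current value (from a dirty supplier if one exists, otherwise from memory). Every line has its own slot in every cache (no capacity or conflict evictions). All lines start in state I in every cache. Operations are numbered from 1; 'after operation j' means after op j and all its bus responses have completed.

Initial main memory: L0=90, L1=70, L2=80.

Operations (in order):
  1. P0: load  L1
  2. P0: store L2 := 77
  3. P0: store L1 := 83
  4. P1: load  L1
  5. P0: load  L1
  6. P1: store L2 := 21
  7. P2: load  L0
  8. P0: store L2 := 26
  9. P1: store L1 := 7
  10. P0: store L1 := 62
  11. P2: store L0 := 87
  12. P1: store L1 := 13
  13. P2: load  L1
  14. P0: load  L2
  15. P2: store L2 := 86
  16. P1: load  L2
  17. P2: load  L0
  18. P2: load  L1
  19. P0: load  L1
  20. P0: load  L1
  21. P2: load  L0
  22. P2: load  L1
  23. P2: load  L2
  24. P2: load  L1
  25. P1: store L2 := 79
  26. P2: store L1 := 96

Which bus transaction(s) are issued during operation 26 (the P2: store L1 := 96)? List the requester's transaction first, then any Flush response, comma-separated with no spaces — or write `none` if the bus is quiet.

1. P0: load  L1  bus=[BusRd]  L1: P0=S P1=I P2=I  mem[L1]=70
2. P0: store L2 := 77  bus=[BusRdX]  L2: P0=M P1=I P2=I  mem[L2]=80
3. P0: store L1 := 83  bus=[BusRdX]  L1: P0=M P1=I P2=I  mem[L1]=70
4. P1: load  L1  bus=[BusRd,Flush]  L1: P0=S P1=S P2=I  mem[L1]=83
5. P0: load  L1  bus=[-]  L1: P0=S P1=S P2=I  mem[L1]=83
6. P1: store L2 := 21  bus=[BusRdX,Flush]  L2: P0=I P1=M P2=I  mem[L2]=77
7. P2: load  L0  bus=[BusRd]  L0: P0=I P1=I P2=S  mem[L0]=90
8. P0: store L2 := 26  bus=[BusRdX,Flush]  L2: P0=M P1=I P2=I  mem[L2]=21
9. P1: store L1 := 7  bus=[BusRdX]  L1: P0=I P1=M P2=I  mem[L1]=83
10. P0: store L1 := 62  bus=[BusRdX,Flush]  L1: P0=M P1=I P2=I  mem[L1]=7
11. P2: store L0 := 87  bus=[BusRdX]  L0: P0=I P1=I P2=M  mem[L0]=90
12. P1: store L1 := 13  bus=[BusRdX,Flush]  L1: P0=I P1=M P2=I  mem[L1]=62
13. P2: load  L1  bus=[BusRd,Flush]  L1: P0=I P1=S P2=S  mem[L1]=13
14. P0: load  L2  bus=[-]  L2: P0=M P1=I P2=I  mem[L2]=21
15. P2: store L2 := 86  bus=[BusRdX,Flush]  L2: P0=I P1=I P2=M  mem[L2]=26
16. P1: load  L2  bus=[BusRd,Flush]  L2: P0=I P1=S P2=S  mem[L2]=86
17. P2: load  L0  bus=[-]  L0: P0=I P1=I P2=M  mem[L0]=90
18. P2: load  L1  bus=[-]  L1: P0=I P1=S P2=S  mem[L1]=13
19. P0: load  L1  bus=[BusRd]  L1: P0=S P1=S P2=S  mem[L1]=13
20. P0: load  L1  bus=[-]  L1: P0=S P1=S P2=S  mem[L1]=13
21. P2: load  L0  bus=[-]  L0: P0=I P1=I P2=M  mem[L0]=90
22. P2: load  L1  bus=[-]  L1: P0=S P1=S P2=S  mem[L1]=13
23. P2: load  L2  bus=[-]  L2: P0=I P1=S P2=S  mem[L2]=86
24. P2: load  L1  bus=[-]  L1: P0=S P1=S P2=S  mem[L1]=13
25. P1: store L2 := 79  bus=[BusRdX]  L2: P0=I P1=M P2=I  mem[L2]=86
26. P2: store L1 := 96  bus=[BusRdX]  L1: P0=I P1=I P2=M  mem[L1]=13

bus = BusRdX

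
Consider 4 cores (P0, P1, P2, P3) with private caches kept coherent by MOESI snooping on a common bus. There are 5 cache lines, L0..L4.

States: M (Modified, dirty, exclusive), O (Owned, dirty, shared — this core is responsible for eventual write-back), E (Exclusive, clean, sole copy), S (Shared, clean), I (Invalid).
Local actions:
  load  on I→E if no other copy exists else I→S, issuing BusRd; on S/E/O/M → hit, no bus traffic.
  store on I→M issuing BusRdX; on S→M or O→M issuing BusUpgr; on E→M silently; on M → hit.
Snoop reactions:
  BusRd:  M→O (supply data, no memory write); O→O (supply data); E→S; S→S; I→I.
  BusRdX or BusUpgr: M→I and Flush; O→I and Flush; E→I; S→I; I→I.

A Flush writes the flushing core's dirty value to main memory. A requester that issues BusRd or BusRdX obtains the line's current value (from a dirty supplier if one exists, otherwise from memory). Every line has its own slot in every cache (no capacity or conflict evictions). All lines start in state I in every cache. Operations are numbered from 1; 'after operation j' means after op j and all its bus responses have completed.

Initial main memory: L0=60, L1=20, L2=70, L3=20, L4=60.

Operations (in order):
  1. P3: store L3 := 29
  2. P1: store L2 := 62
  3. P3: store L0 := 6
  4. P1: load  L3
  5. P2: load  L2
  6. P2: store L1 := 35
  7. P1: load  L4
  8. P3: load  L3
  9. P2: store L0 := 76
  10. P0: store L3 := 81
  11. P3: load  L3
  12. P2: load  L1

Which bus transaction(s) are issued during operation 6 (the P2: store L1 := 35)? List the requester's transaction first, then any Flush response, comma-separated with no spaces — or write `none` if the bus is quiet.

1. P3: store L3 := 29  bus=[BusRdX]  L3: P0=I P1=I P2=I P3=M  mem[L3]=20
2. P1: store L2 := 62  bus=[BusRdX]  L2: P0=I P1=M P2=I P3=I  mem[L2]=70
3. P3: store L0 := 6  bus=[BusRdX]  L0: P0=I P1=I P2=I P3=M  mem[L0]=60
4. P1: load  L3  bus=[BusRd]  L3: P0=I P1=S P2=I P3=O  mem[L3]=20
5. P2: load  L2  bus=[BusRd]  L2: P0=I P1=O P2=S P3=I  mem[L2]=70
6. P2: store L1 := 35  bus=[BusRdX]  L1: P0=I P1=I P2=M P3=I  mem[L1]=20
7. P1: load  L4  bus=[BusRd]  L4: P0=I P1=E P2=I P3=I  mem[L4]=60
8. P3: load  L3  bus=[-]  L3: P0=I P1=S P2=I P3=O  mem[L3]=20
9. P2: store L0 := 76  bus=[BusRdX,Flush]  L0: P0=I P1=I P2=M P3=I  mem[L0]=6
10. P0: store L3 := 81  bus=[BusRdX,Flush]  L3: P0=M P1=I P2=I P3=I  mem[L3]=29
11. P3: load  L3  bus=[BusRd]  L3: P0=O P1=I P2=I P3=S  mem[L3]=29
12. P2: load  L1  bus=[-]  L1: P0=I P1=I P2=M P3=I  mem[L1]=20

bus = BusRdX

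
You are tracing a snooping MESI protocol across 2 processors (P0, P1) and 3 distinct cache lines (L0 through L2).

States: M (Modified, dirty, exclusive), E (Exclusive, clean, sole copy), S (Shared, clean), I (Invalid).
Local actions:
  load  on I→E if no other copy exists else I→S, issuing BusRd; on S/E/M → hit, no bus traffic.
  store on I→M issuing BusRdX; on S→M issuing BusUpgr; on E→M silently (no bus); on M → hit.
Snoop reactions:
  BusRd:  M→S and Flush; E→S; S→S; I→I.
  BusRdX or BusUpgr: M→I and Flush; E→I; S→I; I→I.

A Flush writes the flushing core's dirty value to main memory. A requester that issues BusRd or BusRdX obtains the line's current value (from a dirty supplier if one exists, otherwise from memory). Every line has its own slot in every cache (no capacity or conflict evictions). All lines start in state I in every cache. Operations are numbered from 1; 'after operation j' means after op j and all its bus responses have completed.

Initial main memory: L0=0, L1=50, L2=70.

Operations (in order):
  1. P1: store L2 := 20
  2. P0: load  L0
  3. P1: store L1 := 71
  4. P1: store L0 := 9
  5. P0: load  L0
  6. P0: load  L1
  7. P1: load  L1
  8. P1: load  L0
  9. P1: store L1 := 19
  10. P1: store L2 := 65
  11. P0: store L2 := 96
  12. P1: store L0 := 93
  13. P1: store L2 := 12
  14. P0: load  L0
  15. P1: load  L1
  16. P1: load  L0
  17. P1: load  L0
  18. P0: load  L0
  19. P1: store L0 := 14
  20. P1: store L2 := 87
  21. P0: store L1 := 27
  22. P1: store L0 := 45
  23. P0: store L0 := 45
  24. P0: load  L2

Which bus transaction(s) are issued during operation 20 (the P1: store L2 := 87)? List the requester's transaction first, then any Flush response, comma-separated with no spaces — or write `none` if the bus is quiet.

1. P1: store L2 := 20  bus=[BusRdX]  L2: P0=I P1=M  mem[L2]=70
2. P0: load  L0  bus=[BusRd]  L0: P0=E P1=I  mem[L0]=0
3. P1: store L1 := 71  bus=[BusRdX]  L1: P0=I P1=M  mem[L1]=50
4. P1: store L0 := 9  bus=[BusRdX]  L0: P0=I P1=M  mem[L0]=0
5. P0: load  L0  bus=[BusRd,Flush]  L0: P0=S P1=S  mem[L0]=9
6. P0: load  L1  bus=[BusRd,Flush]  L1: P0=S P1=S  mem[L1]=71
7. P1: load  L1  bus=[-]  L1: P0=S P1=S  mem[L1]=71
8. P1: load  L0  bus=[-]  L0: P0=S P1=S  mem[L0]=9
9. P1: store L1 := 19  bus=[BusUpgr]  L1: P0=I P1=M  mem[L1]=71
10. P1: store L2 := 65  bus=[-]  L2: P0=I P1=M  mem[L2]=70
11. P0: store L2 := 96  bus=[BusRdX,Flush]  L2: P0=M P1=I  mem[L2]=65
12. P1: store L0 := 93  bus=[BusUpgr]  L0: P0=I P1=M  mem[L0]=9
13. P1: store L2 := 12  bus=[BusRdX,Flush]  L2: P0=I P1=M  mem[L2]=96
14. P0: load  L0  bus=[BusRd,Flush]  L0: P0=S P1=S  mem[L0]=93
15. P1: load  L1  bus=[-]  L1: P0=I P1=M  mem[L1]=71
16. P1: load  L0  bus=[-]  L0: P0=S P1=S  mem[L0]=93
17. P1: load  L0  bus=[-]  L0: P0=S P1=S  mem[L0]=93
18. P0: load  L0  bus=[-]  L0: P0=S P1=S  mem[L0]=93
19. P1: store L0 := 14  bus=[BusUpgr]  L0: P0=I P1=M  mem[L0]=93
20. P1: store L2 := 87  bus=[-]  L2: P0=I P1=M  mem[L2]=96
21. P0: store L1 := 27  bus=[BusRdX,Flush]  L1: P0=M P1=I  mem[L1]=19
22. P1: store L0 := 45  bus=[-]  L0: P0=I P1=M  mem[L0]=93
23. P0: store L0 := 45  bus=[BusRdX,Flush]  L0: P0=M P1=I  mem[L0]=45
24. P0: load  L2  bus=[BusRd,Flush]  L2: P0=S P1=S  mem[L2]=87

bus = none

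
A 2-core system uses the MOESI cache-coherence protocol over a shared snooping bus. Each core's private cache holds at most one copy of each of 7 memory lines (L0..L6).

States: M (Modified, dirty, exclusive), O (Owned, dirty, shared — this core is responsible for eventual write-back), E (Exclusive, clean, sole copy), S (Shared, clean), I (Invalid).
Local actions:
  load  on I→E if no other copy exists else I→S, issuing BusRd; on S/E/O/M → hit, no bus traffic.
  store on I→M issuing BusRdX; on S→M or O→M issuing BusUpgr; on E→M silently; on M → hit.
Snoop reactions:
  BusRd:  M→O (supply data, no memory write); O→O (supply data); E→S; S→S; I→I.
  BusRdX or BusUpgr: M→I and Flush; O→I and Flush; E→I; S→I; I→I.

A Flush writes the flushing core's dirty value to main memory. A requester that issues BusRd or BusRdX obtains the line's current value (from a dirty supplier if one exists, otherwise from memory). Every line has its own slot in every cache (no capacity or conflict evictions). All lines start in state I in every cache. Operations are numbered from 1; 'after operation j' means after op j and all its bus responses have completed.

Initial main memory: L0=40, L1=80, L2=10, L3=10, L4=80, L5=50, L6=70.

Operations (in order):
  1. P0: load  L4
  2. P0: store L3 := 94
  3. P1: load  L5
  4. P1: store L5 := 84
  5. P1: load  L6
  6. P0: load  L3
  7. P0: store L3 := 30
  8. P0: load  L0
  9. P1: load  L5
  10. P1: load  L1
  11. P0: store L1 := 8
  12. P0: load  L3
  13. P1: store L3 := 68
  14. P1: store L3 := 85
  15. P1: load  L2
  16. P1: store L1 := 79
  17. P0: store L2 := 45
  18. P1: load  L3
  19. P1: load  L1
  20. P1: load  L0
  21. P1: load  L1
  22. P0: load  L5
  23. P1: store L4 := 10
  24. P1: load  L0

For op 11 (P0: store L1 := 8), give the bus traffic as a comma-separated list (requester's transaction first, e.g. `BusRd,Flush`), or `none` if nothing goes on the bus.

1. P0: load  L4  bus=[BusRd]  L4: P0=E P1=I  mem[L4]=80
2. P0: store L3 := 94  bus=[BusRdX]  L3: P0=M P1=I  mem[L3]=10
3. P1: load  L5  bus=[BusRd]  L5: P0=I P1=E  mem[L5]=50
4. P1: store L5 := 84  bus=[-]  L5: P0=I P1=M  mem[L5]=50
5. P1: load  L6  bus=[BusRd]  L6: P0=I P1=E  mem[L6]=70
6. P0: load  L3  bus=[-]  L3: P0=M P1=I  mem[L3]=10
7. P0: store L3 := 30  bus=[-]  L3: P0=M P1=I  mem[L3]=10
8. P0: load  L0  bus=[BusRd]  L0: P0=E P1=I  mem[L0]=40
9. P1: load  L5  bus=[-]  L5: P0=I P1=M  mem[L5]=50
10. P1: load  L1  bus=[BusRd]  L1: P0=I P1=E  mem[L1]=80
11. P0: store L1 := 8  bus=[BusRdX]  L1: P0=M P1=I  mem[L1]=80
12. P0: load  L3  bus=[-]  L3: P0=M P1=I  mem[L3]=10
13. P1: store L3 := 68  bus=[BusRdX,Flush]  L3: P0=I P1=M  mem[L3]=30
14. P1: store L3 := 85  bus=[-]  L3: P0=I P1=M  mem[L3]=30
15. P1: load  L2  bus=[BusRd]  L2: P0=I P1=E  mem[L2]=10
16. P1: store L1 := 79  bus=[BusRdX,Flush]  L1: P0=I P1=M  mem[L1]=8
17. P0: store L2 := 45  bus=[BusRdX]  L2: P0=M P1=I  mem[L2]=10
18. P1: load  L3  bus=[-]  L3: P0=I P1=M  mem[L3]=30
19. P1: load  L1  bus=[-]  L1: P0=I P1=M  mem[L1]=8
20. P1: load  L0  bus=[BusRd]  L0: P0=S P1=S  mem[L0]=40
21. P1: load  L1  bus=[-]  L1: P0=I P1=M  mem[L1]=8
22. P0: load  L5  bus=[BusRd]  L5: P0=S P1=O  mem[L5]=50
23. P1: store L4 := 10  bus=[BusRdX]  L4: P0=I P1=M  mem[L4]=80
24. P1: load  L0  bus=[-]  L0: P0=S P1=S  mem[L0]=40

bus = BusRdX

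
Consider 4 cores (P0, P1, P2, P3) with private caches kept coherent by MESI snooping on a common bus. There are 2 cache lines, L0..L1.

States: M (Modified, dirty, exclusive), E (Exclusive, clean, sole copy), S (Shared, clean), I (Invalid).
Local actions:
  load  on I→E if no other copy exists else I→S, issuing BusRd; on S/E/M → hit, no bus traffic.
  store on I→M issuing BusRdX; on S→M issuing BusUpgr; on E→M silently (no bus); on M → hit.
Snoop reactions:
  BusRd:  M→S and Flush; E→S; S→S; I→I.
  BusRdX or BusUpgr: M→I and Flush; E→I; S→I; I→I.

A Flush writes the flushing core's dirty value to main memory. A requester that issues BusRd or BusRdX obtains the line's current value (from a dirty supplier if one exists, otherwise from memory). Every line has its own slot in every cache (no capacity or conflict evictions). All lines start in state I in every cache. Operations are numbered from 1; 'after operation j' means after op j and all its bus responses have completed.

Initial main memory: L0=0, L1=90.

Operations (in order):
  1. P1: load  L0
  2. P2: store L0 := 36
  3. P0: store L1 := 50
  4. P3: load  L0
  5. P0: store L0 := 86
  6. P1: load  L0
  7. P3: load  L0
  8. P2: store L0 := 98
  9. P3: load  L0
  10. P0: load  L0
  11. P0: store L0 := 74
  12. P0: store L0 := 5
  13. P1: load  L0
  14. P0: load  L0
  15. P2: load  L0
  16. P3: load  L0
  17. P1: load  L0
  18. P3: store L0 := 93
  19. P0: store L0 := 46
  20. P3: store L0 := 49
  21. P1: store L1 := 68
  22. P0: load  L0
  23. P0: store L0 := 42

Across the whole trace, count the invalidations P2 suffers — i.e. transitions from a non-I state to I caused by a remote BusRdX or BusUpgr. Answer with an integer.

invalidations = 3

  op1 P1: load  L0 → I/E/I/I on L0; bus BusRd; mem=0
  op2 P2: store L0 := 36 → I/I/M/I on L0; bus BusRdX; mem=0
  op3 P0: store L1 := 50 → M/I/I/I on L1; bus BusRdX; mem=90
  op4 P3: load  L0 → I/I/S/S on L0; bus BusRd Flush; mem=36
  op5 P0: store L0 := 86 → M/I/I/I on L0; bus BusRdX; mem=36
  op6 P1: load  L0 → S/S/I/I on L0; bus BusRd Flush; mem=86
  op7 P3: load  L0 → S/S/I/S on L0; bus BusRd; mem=86
  op8 P2: store L0 := 98 → I/I/M/I on L0; bus BusRdX; mem=86
  op9 P3: load  L0 → I/I/S/S on L0; bus BusRd Flush; mem=98
  op10 P0: load  L0 → S/I/S/S on L0; bus BusRd; mem=98
  op11 P0: store L0 := 74 → M/I/I/I on L0; bus BusUpgr; mem=98
  op12 P0: store L0 := 5 → M/I/I/I on L0; bus (none); mem=98
  op13 P1: load  L0 → S/S/I/I on L0; bus BusRd Flush; mem=5
  op14 P0: load  L0 → S/S/I/I on L0; bus (none); mem=5
  op15 P2: load  L0 → S/S/S/I on L0; bus BusRd; mem=5
  op16 P3: load  L0 → S/S/S/S on L0; bus BusRd; mem=5
  op17 P1: load  L0 → S/S/S/S on L0; bus (none); mem=5
  op18 P3: store L0 := 93 → I/I/I/M on L0; bus BusUpgr; mem=5
  op19 P0: store L0 := 46 → M/I/I/I on L0; bus BusRdX Flush; mem=93
  op20 P3: store L0 := 49 → I/I/I/M on L0; bus BusRdX Flush; mem=46
  op21 P1: store L1 := 68 → I/M/I/I on L1; bus BusRdX Flush; mem=50
  op22 P0: load  L0 → S/I/I/S on L0; bus BusRd Flush; mem=49
  op23 P0: store L0 := 42 → M/I/I/I on L0; bus BusUpgr; mem=49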